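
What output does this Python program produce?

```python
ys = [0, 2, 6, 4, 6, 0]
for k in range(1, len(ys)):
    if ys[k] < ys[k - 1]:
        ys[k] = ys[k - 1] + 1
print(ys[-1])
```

9

k=1: 2>=0, unchanged → [0, 2, 6, 4, 6, 0]
k=2: 6>=2, unchanged → [0, 2, 6, 4, 6, 0]
k=3: 4<6, ys[3] = 6+1 = 7 → [0, 2, 6, 7, 6, 0]
k=4: 6<7, ys[4] = 7+1 = 8 → [0, 2, 6, 7, 8, 0]
k=5: 0<8, ys[5] = 8+1 = 9 → [0, 2, 6, 7, 8, 9]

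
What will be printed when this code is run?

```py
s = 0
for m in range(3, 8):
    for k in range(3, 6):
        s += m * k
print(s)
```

m=3,k=3: s = 0+9 = 9
m=3,k=4: s = 9+12 = 21
m=3,k=5: s = 21+15 = 36
m=4,k=3: s = 36+12 = 48
m=4,k=4: s = 48+16 = 64
m=4,k=5: s = 64+20 = 84
m=5,k=3: s = 84+15 = 99
m=5,k=4: s = 99+20 = 119
m=5,k=5: s = 119+25 = 144
m=6,k=3: s = 144+18 = 162
m=6,k=4: s = 162+24 = 186
m=6,k=5: s = 186+30 = 216
m=7,k=3: s = 216+21 = 237
m=7,k=4: s = 237+28 = 265
m=7,k=5: s = 265+35 = 300

300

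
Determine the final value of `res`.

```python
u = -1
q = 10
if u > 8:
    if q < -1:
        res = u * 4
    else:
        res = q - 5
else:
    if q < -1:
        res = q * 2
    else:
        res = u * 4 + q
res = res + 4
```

u=-1, q=10
u > 8 is False; q < -1 is False
→ res = u * 4 + q = 6
res = 6+4 = 10

10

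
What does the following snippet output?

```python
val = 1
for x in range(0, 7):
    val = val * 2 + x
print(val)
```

248

x=0: val = 1*2+0 = 2
x=1: val = 2*2+1 = 5
x=2: val = 5*2+2 = 12
x=3: val = 12*2+3 = 27
x=4: val = 27*2+4 = 58
x=5: val = 58*2+5 = 121
x=6: val = 121*2+6 = 248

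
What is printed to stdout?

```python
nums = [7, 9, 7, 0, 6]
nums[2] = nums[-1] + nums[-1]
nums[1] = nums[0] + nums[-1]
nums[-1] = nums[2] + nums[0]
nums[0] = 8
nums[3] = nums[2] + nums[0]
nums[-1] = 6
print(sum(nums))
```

59

nums[2] = nums[-1]+nums[-1] = 6+6 = 12 → [7, 9, 12, 0, 6]
nums[1] = nums[0]+nums[-1] = 7+6 = 13 → [7, 13, 12, 0, 6]
nums[-1] = nums[2]+nums[0] = 12+7 = 19 → [7, 13, 12, 0, 19]
nums[0] = 8 → [8, 13, 12, 0, 19]
nums[3] = nums[2]+nums[0] = 12+8 = 20 → [8, 13, 12, 20, 19]
nums[-1] = 6 → [8, 13, 12, 20, 6]
sum = 59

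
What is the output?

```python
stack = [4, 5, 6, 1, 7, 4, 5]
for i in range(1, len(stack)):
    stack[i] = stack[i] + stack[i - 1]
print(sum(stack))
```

126

i=1: stack[1] = 5+4 = 9 → [4, 9, 6, 1, 7, 4, 5]
i=2: stack[2] = 6+9 = 15 → [4, 9, 15, 1, 7, 4, 5]
i=3: stack[3] = 1+15 = 16 → [4, 9, 15, 16, 7, 4, 5]
i=4: stack[4] = 7+16 = 23 → [4, 9, 15, 16, 23, 4, 5]
i=5: stack[5] = 4+23 = 27 → [4, 9, 15, 16, 23, 27, 5]
i=6: stack[6] = 5+27 = 32 → [4, 9, 15, 16, 23, 27, 32]
sum = 126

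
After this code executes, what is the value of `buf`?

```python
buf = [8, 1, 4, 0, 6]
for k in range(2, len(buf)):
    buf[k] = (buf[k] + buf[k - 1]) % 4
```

k=2: buf[2] = (4+1)%4 = 1 → [8, 1, 1, 0, 6]
k=3: buf[3] = (0+1)%4 = 1 → [8, 1, 1, 1, 6]
k=4: buf[4] = (6+1)%4 = 3 → [8, 1, 1, 1, 3]

[8, 1, 1, 1, 3]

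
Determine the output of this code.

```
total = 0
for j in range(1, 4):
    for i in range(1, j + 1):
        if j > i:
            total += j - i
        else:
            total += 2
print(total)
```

j=1,i=1: not 1>1, total = 0+2 = 2
j=2,i=1: 2>1, total = 2+1 = 3
j=2,i=2: not 2>2, total = 3+2 = 5
j=3,i=1: 3>1, total = 5+2 = 7
j=3,i=2: 3>2, total = 7+1 = 8
j=3,i=3: not 3>3, total = 8+2 = 10

10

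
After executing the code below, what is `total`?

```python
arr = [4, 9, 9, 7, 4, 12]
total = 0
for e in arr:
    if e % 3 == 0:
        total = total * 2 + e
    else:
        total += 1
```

78

e=4: not %3==0, total = 0+1 = 1
e=9: %3==0, total = 1*2+9 = 11
e=9: %3==0, total = 11*2+9 = 31
e=7: not %3==0, total = 31+1 = 32
e=4: not %3==0, total = 32+1 = 33
e=12: %3==0, total = 33*2+12 = 78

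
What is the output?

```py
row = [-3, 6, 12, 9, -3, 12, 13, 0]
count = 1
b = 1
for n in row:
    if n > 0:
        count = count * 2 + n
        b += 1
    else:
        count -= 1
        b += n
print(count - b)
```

n=-3: not >0, count = 1-1 = 0; b=-2
n=6: >0, count = 0*2+6 = 6; b=-1
n=12: >0, count = 6*2+12 = 24; b=0
n=9: >0, count = 24*2+9 = 57; b=1
n=-3: not >0, count = 57-1 = 56; b=-2
n=12: >0, count = 56*2+12 = 124; b=-1
n=13: >0, count = 124*2+13 = 261; b=0
n=0: not >0, count = 261-1 = 260; b=0
count-b = 260-0 = 260

260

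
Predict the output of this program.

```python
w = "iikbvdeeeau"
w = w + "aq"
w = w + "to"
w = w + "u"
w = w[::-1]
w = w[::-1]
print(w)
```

iikbvdeeeauaqtou

+ 'aq' → 'iikbvdeeeauaq'
+ 'to' → 'iikbvdeeeauaqto'
+ 'u' → 'iikbvdeeeauaqtou'
reverse → 'uotqauaeeedvbkii'
reverse → 'iikbvdeeeauaqtou'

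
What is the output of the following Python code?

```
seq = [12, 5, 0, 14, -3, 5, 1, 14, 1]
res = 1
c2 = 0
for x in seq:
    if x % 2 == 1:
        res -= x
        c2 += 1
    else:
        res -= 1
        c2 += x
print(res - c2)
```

-57

x=12: not odd, res = 1-1 = 0; c2=12
x=5: odd, res = 0-5 = -5; c2=13
x=0: not odd, res = (-5)-1 = -6; c2=13
x=14: not odd, res = (-6)-1 = -7; c2=27
x=-3: odd, res = (-7)-(-3) = -4; c2=28
x=5: odd, res = (-4)-5 = -9; c2=29
x=1: odd, res = (-9)-1 = -10; c2=30
x=14: not odd, res = (-10)-1 = -11; c2=44
x=1: odd, res = (-11)-1 = -12; c2=45
res-c2 = (-12)-45 = -57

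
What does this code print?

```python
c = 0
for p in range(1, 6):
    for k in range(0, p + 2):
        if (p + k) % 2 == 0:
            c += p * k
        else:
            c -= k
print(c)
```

53

p=1,k=0: odd sum, c = 0-0 = 0
p=1,k=1: even sum, c = 0+1 = 1
p=1,k=2: odd sum, c = 1-2 = -1
p=2,k=0: even sum, c = (-1)+0 = -1
p=2,k=1: odd sum, c = (-1)-1 = -2
p=2,k=2: even sum, c = (-2)+4 = 2
p=2,k=3: odd sum, c = 2-3 = -1
p=3,k=0: odd sum, c = (-1)-0 = -1
p=3,k=1: even sum, c = (-1)+3 = 2
p=3,k=2: odd sum, c = 2-2 = 0
p=3,k=3: even sum, c = 0+9 = 9
p=3,k=4: odd sum, c = 9-4 = 5
p=4,k=0: even sum, c = 5+0 = 5
p=4,k=1: odd sum, c = 5-1 = 4
p=4,k=2: even sum, c = 4+8 = 12
p=4,k=3: odd sum, c = 12-3 = 9
p=4,k=4: even sum, c = 9+16 = 25
p=4,k=5: odd sum, c = 25-5 = 20
p=5,k=0: odd sum, c = 20-0 = 20
p=5,k=1: even sum, c = 20+5 = 25
p=5,k=2: odd sum, c = 25-2 = 23
p=5,k=3: even sum, c = 23+15 = 38
p=5,k=4: odd sum, c = 38-4 = 34
p=5,k=5: even sum, c = 34+25 = 59
p=5,k=6: odd sum, c = 59-6 = 53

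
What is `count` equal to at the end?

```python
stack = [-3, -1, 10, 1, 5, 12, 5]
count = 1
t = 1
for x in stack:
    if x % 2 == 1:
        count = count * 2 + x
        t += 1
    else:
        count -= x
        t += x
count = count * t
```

-3052

x=-3: odd, count = 1*2+(-3) = -1; t=2
x=-1: odd, count = (-1)*2+(-1) = -3; t=3
x=10: not odd, count = (-3)-10 = -13; t=13
x=1: odd, count = (-13)*2+1 = -25; t=14
x=5: odd, count = (-25)*2+5 = -45; t=15
x=12: not odd, count = (-45)-12 = -57; t=27
x=5: odd, count = (-57)*2+5 = -109; t=28
count*t = (-109)*28 = -3052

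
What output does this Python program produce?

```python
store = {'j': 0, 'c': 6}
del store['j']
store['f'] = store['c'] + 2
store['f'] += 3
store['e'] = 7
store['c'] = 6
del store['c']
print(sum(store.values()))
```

18

del 'j' → {'c': 6}
store['f'] = store['c']+2 = 8 → {'c': 6, 'f': 8}
store['f'] = 8+3 = 11 → {'c': 6, 'f': 11}
store['e'] = 7 → {'c': 6, 'f': 11, 'e': 7}
store['c'] = 6 → {'c': 6, 'f': 11, 'e': 7}
del 'c' → {'f': 11, 'e': 7}
sum of values = 18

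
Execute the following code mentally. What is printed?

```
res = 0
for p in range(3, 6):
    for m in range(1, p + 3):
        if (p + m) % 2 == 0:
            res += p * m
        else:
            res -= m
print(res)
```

p=3,m=1: even sum, res = 0+3 = 3
p=3,m=2: odd sum, res = 3-2 = 1
p=3,m=3: even sum, res = 1+9 = 10
p=3,m=4: odd sum, res = 10-4 = 6
p=3,m=5: even sum, res = 6+15 = 21
p=4,m=1: odd sum, res = 21-1 = 20
p=4,m=2: even sum, res = 20+8 = 28
p=4,m=3: odd sum, res = 28-3 = 25
p=4,m=4: even sum, res = 25+16 = 41
p=4,m=5: odd sum, res = 41-5 = 36
p=4,m=6: even sum, res = 36+24 = 60
p=5,m=1: even sum, res = 60+5 = 65
p=5,m=2: odd sum, res = 65-2 = 63
p=5,m=3: even sum, res = 63+15 = 78
p=5,m=4: odd sum, res = 78-4 = 74
p=5,m=5: even sum, res = 74+25 = 99
p=5,m=6: odd sum, res = 99-6 = 93
p=5,m=7: even sum, res = 93+35 = 128

128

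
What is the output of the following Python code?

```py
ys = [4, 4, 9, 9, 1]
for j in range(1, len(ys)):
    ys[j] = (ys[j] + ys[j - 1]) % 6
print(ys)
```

j=1: ys[1] = (4+4)%6 = 2 → [4, 2, 9, 9, 1]
j=2: ys[2] = (9+2)%6 = 5 → [4, 2, 5, 9, 1]
j=3: ys[3] = (9+5)%6 = 2 → [4, 2, 5, 2, 1]
j=4: ys[4] = (1+2)%6 = 3 → [4, 2, 5, 2, 3]

[4, 2, 5, 2, 3]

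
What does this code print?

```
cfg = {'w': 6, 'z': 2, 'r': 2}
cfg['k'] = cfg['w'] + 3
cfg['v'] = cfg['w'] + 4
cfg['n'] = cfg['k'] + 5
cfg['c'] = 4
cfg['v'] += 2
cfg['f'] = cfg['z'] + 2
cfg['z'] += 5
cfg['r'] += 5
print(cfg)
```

cfg['k'] = cfg['w']+3 = 9 → {'w': 6, 'z': 2, 'r': 2, 'k': 9}
cfg['v'] = cfg['w']+4 = 10 → {'w': 6, 'z': 2, 'r': 2, 'k': 9, 'v': 10}
cfg['n'] = cfg['k']+5 = 14 → {'w': 6, 'z': 2, 'r': 2, 'k': 9, 'v': 10, 'n': 14}
cfg['c'] = 4 → {'w': 6, 'z': 2, 'r': 2, 'k': 9, 'v': 10, 'n': 14, 'c': 4}
cfg['v'] = 10+2 = 12 → {'w': 6, 'z': 2, 'r': 2, 'k': 9, 'v': 12, 'n': 14, 'c': 4}
cfg['f'] = cfg['z']+2 = 4 → {'w': 6, 'z': 2, 'r': 2, 'k': 9, 'v': 12, 'n': 14, 'c': 4, 'f': 4}
cfg['z'] = 2+5 = 7 → {'w': 6, 'z': 7, 'r': 2, 'k': 9, 'v': 12, 'n': 14, 'c': 4, 'f': 4}
cfg['r'] = 2+5 = 7 → {'w': 6, 'z': 7, 'r': 7, 'k': 9, 'v': 12, 'n': 14, 'c': 4, 'f': 4}

{'w': 6, 'z': 7, 'r': 7, 'k': 9, 'v': 12, 'n': 14, 'c': 4, 'f': 4}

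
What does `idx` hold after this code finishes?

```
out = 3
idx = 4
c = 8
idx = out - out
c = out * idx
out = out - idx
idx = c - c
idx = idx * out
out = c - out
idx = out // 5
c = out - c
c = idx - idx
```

-1

idx = 3-3 = 0
c = 3*0 = 0
out = 3-0 = 3
idx = 0-0 = 0
idx = 0*3 = 0
out = 0-3 = -3
idx = (-3)//5 = -1
c = (-3)-0 = -3
c = (-1)-(-1) = 0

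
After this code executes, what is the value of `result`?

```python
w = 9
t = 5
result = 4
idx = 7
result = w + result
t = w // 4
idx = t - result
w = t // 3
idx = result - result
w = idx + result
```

result = 9+4 = 13
t = 9//4 = 2
idx = 2-13 = -11
w = 2//3 = 0
idx = 13-13 = 0
w = 0+13 = 13

13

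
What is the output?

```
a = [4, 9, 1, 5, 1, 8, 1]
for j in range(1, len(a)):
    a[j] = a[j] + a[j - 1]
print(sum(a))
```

127

j=1: a[1] = 9+4 = 13 → [4, 13, 1, 5, 1, 8, 1]
j=2: a[2] = 1+13 = 14 → [4, 13, 14, 5, 1, 8, 1]
j=3: a[3] = 5+14 = 19 → [4, 13, 14, 19, 1, 8, 1]
j=4: a[4] = 1+19 = 20 → [4, 13, 14, 19, 20, 8, 1]
j=5: a[5] = 8+20 = 28 → [4, 13, 14, 19, 20, 28, 1]
j=6: a[6] = 1+28 = 29 → [4, 13, 14, 19, 20, 28, 29]
sum = 127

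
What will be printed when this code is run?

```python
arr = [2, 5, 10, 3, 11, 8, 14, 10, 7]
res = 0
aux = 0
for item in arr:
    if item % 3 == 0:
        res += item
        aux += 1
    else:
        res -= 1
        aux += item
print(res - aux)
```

-73

item=2: not %3==0, res = 0-1 = -1; aux=2
item=5: not %3==0, res = (-1)-1 = -2; aux=7
item=10: not %3==0, res = (-2)-1 = -3; aux=17
item=3: %3==0, res = (-3)+3 = 0; aux=18
item=11: not %3==0, res = 0-1 = -1; aux=29
item=8: not %3==0, res = (-1)-1 = -2; aux=37
item=14: not %3==0, res = (-2)-1 = -3; aux=51
item=10: not %3==0, res = (-3)-1 = -4; aux=61
item=7: not %3==0, res = (-4)-1 = -5; aux=68
res-aux = (-5)-68 = -73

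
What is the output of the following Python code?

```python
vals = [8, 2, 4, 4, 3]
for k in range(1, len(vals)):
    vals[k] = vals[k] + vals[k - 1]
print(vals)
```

[8, 10, 14, 18, 21]

k=1: vals[1] = 2+8 = 10 → [8, 10, 4, 4, 3]
k=2: vals[2] = 4+10 = 14 → [8, 10, 14, 4, 3]
k=3: vals[3] = 4+14 = 18 → [8, 10, 14, 18, 3]
k=4: vals[4] = 3+18 = 21 → [8, 10, 14, 18, 21]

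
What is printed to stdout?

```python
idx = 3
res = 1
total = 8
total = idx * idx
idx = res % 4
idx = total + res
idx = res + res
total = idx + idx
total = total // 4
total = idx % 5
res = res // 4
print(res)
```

total = 3*3 = 9
idx = 1%4 = 1
idx = 9+1 = 10
idx = 1+1 = 2
total = 2+2 = 4
total = 4//4 = 1
total = 2%5 = 2
res = 1//4 = 0

0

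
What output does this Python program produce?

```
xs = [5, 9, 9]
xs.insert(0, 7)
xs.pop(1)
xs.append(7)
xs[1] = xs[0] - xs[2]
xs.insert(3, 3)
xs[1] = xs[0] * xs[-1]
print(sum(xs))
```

75

insert 7 at 0 → [7, 5, 9, 9]
pop(1) removes 5 → [7, 9, 9]
append 7 → [7, 9, 9, 7]
xs[1] = xs[0]-xs[2] = 7-9 = -2 → [7, -2, 9, 7]
insert 3 at 3 → [7, -2, 9, 3, 7]
xs[1] = xs[0]*xs[-1] = 7*7 = 49 → [7, 49, 9, 3, 7]
sum = 75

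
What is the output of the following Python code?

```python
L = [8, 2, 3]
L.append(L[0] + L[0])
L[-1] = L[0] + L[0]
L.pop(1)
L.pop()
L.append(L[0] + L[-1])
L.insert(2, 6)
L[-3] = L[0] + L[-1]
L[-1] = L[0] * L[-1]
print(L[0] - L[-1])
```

-80

append L[0]+L[0] = 8+8 = 16 → [8, 2, 3, 16]
L[-1] = L[0]+L[0] = 8+8 = 16 → [8, 2, 3, 16]
pop(1) removes 2 → [8, 3, 16]
pop() removes 16 → [8, 3]
append L[0]+L[-1] = 8+3 = 11 → [8, 3, 11]
insert 6 at 2 → [8, 3, 6, 11]
L[-3] = L[0]+L[-1] = 8+11 = 19 → [8, 19, 6, 11]
L[-1] = L[0]*L[-1] = 8*11 = 88 → [8, 19, 6, 88]
L[0]-L[-1] = 8-88 = -80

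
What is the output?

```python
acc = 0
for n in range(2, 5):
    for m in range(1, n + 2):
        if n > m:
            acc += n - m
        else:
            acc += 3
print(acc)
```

28

n=2,m=1: 2>1, acc = 0+1 = 1
n=2,m=2: not 2>2, acc = 1+3 = 4
n=2,m=3: not 2>3, acc = 4+3 = 7
n=3,m=1: 3>1, acc = 7+2 = 9
n=3,m=2: 3>2, acc = 9+1 = 10
n=3,m=3: not 3>3, acc = 10+3 = 13
n=3,m=4: not 3>4, acc = 13+3 = 16
n=4,m=1: 4>1, acc = 16+3 = 19
n=4,m=2: 4>2, acc = 19+2 = 21
n=4,m=3: 4>3, acc = 21+1 = 22
n=4,m=4: not 4>4, acc = 22+3 = 25
n=4,m=5: not 4>5, acc = 25+3 = 28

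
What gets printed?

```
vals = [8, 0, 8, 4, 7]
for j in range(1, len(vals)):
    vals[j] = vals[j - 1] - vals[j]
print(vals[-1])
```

j=1: vals[1] = 8-0 = 8 → [8, 8, 8, 4, 7]
j=2: vals[2] = 8-8 = 0 → [8, 8, 0, 4, 7]
j=3: vals[3] = 0-4 = -4 → [8, 8, 0, -4, 7]
j=4: vals[4] = (-4)-7 = -11 → [8, 8, 0, -4, -11]

-11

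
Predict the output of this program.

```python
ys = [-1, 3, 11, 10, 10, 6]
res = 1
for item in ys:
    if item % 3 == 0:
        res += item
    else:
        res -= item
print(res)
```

-20

item=-1: not %3==0, res = 1-(-1) = 2
item=3: %3==0, res = 2+3 = 5
item=11: not %3==0, res = 5-11 = -6
item=10: not %3==0, res = (-6)-10 = -16
item=10: not %3==0, res = (-16)-10 = -26
item=6: %3==0, res = (-26)+6 = -20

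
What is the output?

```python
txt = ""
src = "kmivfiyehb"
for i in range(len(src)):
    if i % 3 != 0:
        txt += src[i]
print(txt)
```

mifieh

i=0: skip
i=1: add 'm' → 'm'
i=2: add 'i' → 'mi'
i=3: skip
i=4: add 'f' → 'mif'
i=5: add 'i' → 'mifi'
i=6: skip
i=7: add 'e' → 'mifie'
i=8: add 'h' → 'mifieh'
i=9: skip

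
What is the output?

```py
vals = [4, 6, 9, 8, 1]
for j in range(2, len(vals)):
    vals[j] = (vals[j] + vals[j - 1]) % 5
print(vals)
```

[4, 6, 0, 3, 4]

j=2: vals[2] = (9+6)%5 = 0 → [4, 6, 0, 8, 1]
j=3: vals[3] = (8+0)%5 = 3 → [4, 6, 0, 3, 1]
j=4: vals[4] = (1+3)%5 = 4 → [4, 6, 0, 3, 4]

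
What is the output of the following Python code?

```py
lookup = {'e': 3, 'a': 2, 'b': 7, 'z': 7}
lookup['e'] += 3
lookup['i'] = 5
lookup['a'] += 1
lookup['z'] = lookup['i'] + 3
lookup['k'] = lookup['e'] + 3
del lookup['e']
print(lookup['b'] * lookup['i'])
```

lookup['e'] = 3+3 = 6 → {'e': 6, 'a': 2, 'b': 7, 'z': 7}
lookup['i'] = 5 → {'e': 6, 'a': 2, 'b': 7, 'z': 7, 'i': 5}
lookup['a'] = 2+1 = 3 → {'e': 6, 'a': 3, 'b': 7, 'z': 7, 'i': 5}
lookup['z'] = lookup['i']+3 = 8 → {'e': 6, 'a': 3, 'b': 7, 'z': 8, 'i': 5}
lookup['k'] = lookup['e']+3 = 9 → {'e': 6, 'a': 3, 'b': 7, 'z': 8, 'i': 5, 'k': 9}
del 'e' → {'a': 3, 'b': 7, 'z': 8, 'i': 5, 'k': 9}
lookup['b']*lookup['i'] = 7*5 = 35

35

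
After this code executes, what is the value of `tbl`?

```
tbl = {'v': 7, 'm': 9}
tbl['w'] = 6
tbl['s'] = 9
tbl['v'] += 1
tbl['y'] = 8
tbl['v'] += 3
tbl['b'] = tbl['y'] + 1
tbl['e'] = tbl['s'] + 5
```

{'v': 11, 'm': 9, 'w': 6, 's': 9, 'y': 8, 'b': 9, 'e': 14}

tbl['w'] = 6 → {'v': 7, 'm': 9, 'w': 6}
tbl['s'] = 9 → {'v': 7, 'm': 9, 'w': 6, 's': 9}
tbl['v'] = 7+1 = 8 → {'v': 8, 'm': 9, 'w': 6, 's': 9}
tbl['y'] = 8 → {'v': 8, 'm': 9, 'w': 6, 's': 9, 'y': 8}
tbl['v'] = 8+3 = 11 → {'v': 11, 'm': 9, 'w': 6, 's': 9, 'y': 8}
tbl['b'] = tbl['y']+1 = 9 → {'v': 11, 'm': 9, 'w': 6, 's': 9, 'y': 8, 'b': 9}
tbl['e'] = tbl['s']+5 = 14 → {'v': 11, 'm': 9, 'w': 6, 's': 9, 'y': 8, 'b': 9, 'e': 14}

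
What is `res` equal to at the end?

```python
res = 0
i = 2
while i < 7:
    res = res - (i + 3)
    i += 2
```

-21

i=2: res = 0-5 = -5
i=4: res = (-5)-7 = -12
i=6: res = (-12)-9 = -21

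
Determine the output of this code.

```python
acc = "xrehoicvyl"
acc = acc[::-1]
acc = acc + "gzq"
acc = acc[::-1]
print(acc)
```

qzgxrehoicvyl

reverse → 'lyvcioherx'
+ 'gzq' → 'lyvcioherxgzq'
reverse → 'qzgxrehoicvyl'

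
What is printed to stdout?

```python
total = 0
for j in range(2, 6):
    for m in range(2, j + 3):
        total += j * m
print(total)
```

j=2,m=2: total = 0+4 = 4
j=2,m=3: total = 4+6 = 10
j=2,m=4: total = 10+8 = 18
j=3,m=2: total = 18+6 = 24
j=3,m=3: total = 24+9 = 33
j=3,m=4: total = 33+12 = 45
j=3,m=5: total = 45+15 = 60
j=4,m=2: total = 60+8 = 68
j=4,m=3: total = 68+12 = 80
j=4,m=4: total = 80+16 = 96
j=4,m=5: total = 96+20 = 116
j=4,m=6: total = 116+24 = 140
j=5,m=2: total = 140+10 = 150
j=5,m=3: total = 150+15 = 165
j=5,m=4: total = 165+20 = 185
j=5,m=5: total = 185+25 = 210
j=5,m=6: total = 210+30 = 240
j=5,m=7: total = 240+35 = 275

275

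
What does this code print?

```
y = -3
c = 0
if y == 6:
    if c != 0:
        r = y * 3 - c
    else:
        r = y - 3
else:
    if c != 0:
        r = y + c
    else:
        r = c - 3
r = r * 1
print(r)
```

y=-3, c=0
y == 6 is False; c != 0 is False
→ r = c - 3 = -3
r = (-3)*1 = -3

-3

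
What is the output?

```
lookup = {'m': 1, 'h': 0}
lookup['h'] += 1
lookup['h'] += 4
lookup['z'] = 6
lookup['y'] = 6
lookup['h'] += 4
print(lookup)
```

{'m': 1, 'h': 9, 'z': 6, 'y': 6}

lookup['h'] = 0+1 = 1 → {'m': 1, 'h': 1}
lookup['h'] = 1+4 = 5 → {'m': 1, 'h': 5}
lookup['z'] = 6 → {'m': 1, 'h': 5, 'z': 6}
lookup['y'] = 6 → {'m': 1, 'h': 5, 'z': 6, 'y': 6}
lookup['h'] = 5+4 = 9 → {'m': 1, 'h': 9, 'z': 6, 'y': 6}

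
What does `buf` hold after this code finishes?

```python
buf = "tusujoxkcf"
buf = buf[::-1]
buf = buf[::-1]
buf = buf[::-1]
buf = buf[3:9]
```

reverse → 'fckxojusut'
reverse → 'tusujoxkcf'
reverse → 'fckxojusut'
slice [3:9] → 'xojusu'

'xojusu'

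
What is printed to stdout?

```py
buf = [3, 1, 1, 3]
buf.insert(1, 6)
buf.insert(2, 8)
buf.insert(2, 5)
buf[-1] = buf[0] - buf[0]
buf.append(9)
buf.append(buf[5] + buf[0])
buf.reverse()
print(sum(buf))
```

insert 6 at 1 → [3, 6, 1, 1, 3]
insert 8 at 2 → [3, 6, 8, 1, 1, 3]
insert 5 at 2 → [3, 6, 5, 8, 1, 1, 3]
buf[-1] = buf[0]-buf[0] = 3-3 = 0 → [3, 6, 5, 8, 1, 1, 0]
append 9 → [3, 6, 5, 8, 1, 1, 0, 9]
append buf[5]+buf[0] = 1+3 = 4 → [3, 6, 5, 8, 1, 1, 0, 9, 4]
reverse → [4, 9, 0, 1, 1, 8, 5, 6, 3]
sum = 37

37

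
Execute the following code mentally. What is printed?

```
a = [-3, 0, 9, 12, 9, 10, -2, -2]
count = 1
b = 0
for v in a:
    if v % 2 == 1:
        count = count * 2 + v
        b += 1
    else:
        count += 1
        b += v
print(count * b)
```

672

v=-3: odd, count = 1*2+(-3) = -1; b=1
v=0: not odd, count = (-1)+1 = 0; b=1
v=9: odd, count = 0*2+9 = 9; b=2
v=12: not odd, count = 9+1 = 10; b=14
v=9: odd, count = 10*2+9 = 29; b=15
v=10: not odd, count = 29+1 = 30; b=25
v=-2: not odd, count = 30+1 = 31; b=23
v=-2: not odd, count = 31+1 = 32; b=21
count*b = 32*21 = 672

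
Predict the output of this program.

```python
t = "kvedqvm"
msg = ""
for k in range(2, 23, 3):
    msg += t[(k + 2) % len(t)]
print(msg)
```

qkdmevv

k=2: add t[4]='q' → 'q'
k=5: add t[0]='k' → 'qk'
k=8: add t[3]='d' → 'qkd'
k=11: add t[6]='m' → 'qkdm'
k=14: add t[2]='e' → 'qkdme'
k=17: add t[5]='v' → 'qkdmev'
k=20: add t[1]='v' → 'qkdmevv'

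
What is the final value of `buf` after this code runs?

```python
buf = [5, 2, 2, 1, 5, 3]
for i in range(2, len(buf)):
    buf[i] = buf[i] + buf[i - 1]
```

i=2: buf[2] = 2+2 = 4 → [5, 2, 4, 1, 5, 3]
i=3: buf[3] = 1+4 = 5 → [5, 2, 4, 5, 5, 3]
i=4: buf[4] = 5+5 = 10 → [5, 2, 4, 5, 10, 3]
i=5: buf[5] = 3+10 = 13 → [5, 2, 4, 5, 10, 13]

[5, 2, 4, 5, 10, 13]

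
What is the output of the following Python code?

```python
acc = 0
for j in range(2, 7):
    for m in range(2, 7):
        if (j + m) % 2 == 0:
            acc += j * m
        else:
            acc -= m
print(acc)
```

j=2,m=2: even sum, acc = 0+4 = 4
j=2,m=3: odd sum, acc = 4-3 = 1
j=2,m=4: even sum, acc = 1+8 = 9
j=2,m=5: odd sum, acc = 9-5 = 4
j=2,m=6: even sum, acc = 4+12 = 16
j=3,m=2: odd sum, acc = 16-2 = 14
j=3,m=3: even sum, acc = 14+9 = 23
j=3,m=4: odd sum, acc = 23-4 = 19
j=3,m=5: even sum, acc = 19+15 = 34
j=3,m=6: odd sum, acc = 34-6 = 28
j=4,m=2: even sum, acc = 28+8 = 36
j=4,m=3: odd sum, acc = 36-3 = 33
j=4,m=4: even sum, acc = 33+16 = 49
j=4,m=5: odd sum, acc = 49-5 = 44
j=4,m=6: even sum, acc = 44+24 = 68
j=5,m=2: odd sum, acc = 68-2 = 66
j=5,m=3: even sum, acc = 66+15 = 81
j=5,m=4: odd sum, acc = 81-4 = 77
j=5,m=5: even sum, acc = 77+25 = 102
j=5,m=6: odd sum, acc = 102-6 = 96
j=6,m=2: even sum, acc = 96+12 = 108
j=6,m=3: odd sum, acc = 108-3 = 105
j=6,m=4: even sum, acc = 105+24 = 129
j=6,m=5: odd sum, acc = 129-5 = 124
j=6,m=6: even sum, acc = 124+36 = 160

160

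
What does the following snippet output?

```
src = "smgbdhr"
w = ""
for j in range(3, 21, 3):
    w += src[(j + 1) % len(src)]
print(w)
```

dsbrgh

j=3: add src[4]='d' → 'd'
j=6: add src[0]='s' → 'ds'
j=9: add src[3]='b' → 'dsb'
j=12: add src[6]='r' → 'dsbr'
j=15: add src[2]='g' → 'dsbrg'
j=18: add src[5]='h' → 'dsbrgh'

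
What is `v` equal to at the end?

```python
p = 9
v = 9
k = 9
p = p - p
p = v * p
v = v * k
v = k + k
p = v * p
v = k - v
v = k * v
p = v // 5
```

p = 9-9 = 0
p = 9*0 = 0
v = 9*9 = 81
v = 9+9 = 18
p = 18*0 = 0
v = 9-18 = -9
v = 9*(-9) = -81
p = (-81)//5 = -17

-81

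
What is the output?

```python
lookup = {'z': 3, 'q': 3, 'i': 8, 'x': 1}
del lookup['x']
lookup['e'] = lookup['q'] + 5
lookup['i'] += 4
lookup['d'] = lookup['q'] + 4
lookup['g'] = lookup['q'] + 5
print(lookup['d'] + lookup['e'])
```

15

del 'x' → {'z': 3, 'q': 3, 'i': 8}
lookup['e'] = lookup['q']+5 = 8 → {'z': 3, 'q': 3, 'i': 8, 'e': 8}
lookup['i'] = 8+4 = 12 → {'z': 3, 'q': 3, 'i': 12, 'e': 8}
lookup['d'] = lookup['q']+4 = 7 → {'z': 3, 'q': 3, 'i': 12, 'e': 8, 'd': 7}
lookup['g'] = lookup['q']+5 = 8 → {'z': 3, 'q': 3, 'i': 12, 'e': 8, 'd': 7, 'g': 8}
lookup['d']+lookup['e'] = 7+8 = 15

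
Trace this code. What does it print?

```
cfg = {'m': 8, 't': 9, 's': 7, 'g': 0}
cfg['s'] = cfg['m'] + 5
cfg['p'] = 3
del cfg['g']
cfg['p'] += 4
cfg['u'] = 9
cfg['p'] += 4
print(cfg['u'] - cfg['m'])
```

1

cfg['s'] = cfg['m']+5 = 13 → {'m': 8, 't': 9, 's': 13, 'g': 0}
cfg['p'] = 3 → {'m': 8, 't': 9, 's': 13, 'g': 0, 'p': 3}
del 'g' → {'m': 8, 't': 9, 's': 13, 'p': 3}
cfg['p'] = 3+4 = 7 → {'m': 8, 't': 9, 's': 13, 'p': 7}
cfg['u'] = 9 → {'m': 8, 't': 9, 's': 13, 'p': 7, 'u': 9}
cfg['p'] = 7+4 = 11 → {'m': 8, 't': 9, 's': 13, 'p': 11, 'u': 9}
cfg['u']-cfg['m'] = 9-8 = 1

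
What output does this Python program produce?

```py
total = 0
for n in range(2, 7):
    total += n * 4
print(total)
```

n=2: total = 0+2*4 = 8
n=3: total = 8+3*4 = 20
n=4: total = 20+4*4 = 36
n=5: total = 36+5*4 = 56
n=6: total = 56+6*4 = 80

80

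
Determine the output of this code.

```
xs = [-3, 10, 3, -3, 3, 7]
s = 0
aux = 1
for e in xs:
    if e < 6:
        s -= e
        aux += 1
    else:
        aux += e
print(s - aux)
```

e=-3: <6, s = 0-(-3) = 3; aux=2
e=10: not <6; aux=12
e=3: <6, s = 3-3 = 0; aux=13
e=-3: <6, s = 0-(-3) = 3; aux=14
e=3: <6, s = 3-3 = 0; aux=15
e=7: not <6; aux=22
s-aux = 0-22 = -22

-22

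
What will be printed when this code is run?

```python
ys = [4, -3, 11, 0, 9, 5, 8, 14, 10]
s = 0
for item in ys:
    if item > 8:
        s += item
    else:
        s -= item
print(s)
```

item=4: not >8, s = 0-4 = -4
item=-3: not >8, s = (-4)-(-3) = -1
item=11: >8, s = (-1)+11 = 10
item=0: not >8, s = 10-0 = 10
item=9: >8, s = 10+9 = 19
item=5: not >8, s = 19-5 = 14
item=8: not >8, s = 14-8 = 6
item=14: >8, s = 6+14 = 20
item=10: >8, s = 20+10 = 30

30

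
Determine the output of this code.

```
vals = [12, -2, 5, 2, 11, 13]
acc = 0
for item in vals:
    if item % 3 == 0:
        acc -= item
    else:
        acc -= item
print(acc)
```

item=12: %3==0, acc = 0-12 = -12
item=-2: not %3==0, acc = (-12)-(-2) = -10
item=5: not %3==0, acc = (-10)-5 = -15
item=2: not %3==0, acc = (-15)-2 = -17
item=11: not %3==0, acc = (-17)-11 = -28
item=13: not %3==0, acc = (-28)-13 = -41

-41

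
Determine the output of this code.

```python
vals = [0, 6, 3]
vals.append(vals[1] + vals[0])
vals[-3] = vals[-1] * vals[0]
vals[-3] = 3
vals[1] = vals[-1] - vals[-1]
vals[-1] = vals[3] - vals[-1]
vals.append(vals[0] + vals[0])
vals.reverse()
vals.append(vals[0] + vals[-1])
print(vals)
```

[0, 0, 3, 0, 0, 0]

append vals[1]+vals[0] = 6+0 = 6 → [0, 6, 3, 6]
vals[-3] = vals[-1]*vals[0] = 6*0 = 0 → [0, 0, 3, 6]
vals[-3] = 3 → [0, 3, 3, 6]
vals[1] = vals[-1]-vals[-1] = 6-6 = 0 → [0, 0, 3, 6]
vals[-1] = vals[3]-vals[-1] = 6-6 = 0 → [0, 0, 3, 0]
append vals[0]+vals[0] = 0+0 = 0 → [0, 0, 3, 0, 0]
reverse → [0, 0, 3, 0, 0]
append vals[0]+vals[-1] = 0+0 = 0 → [0, 0, 3, 0, 0, 0]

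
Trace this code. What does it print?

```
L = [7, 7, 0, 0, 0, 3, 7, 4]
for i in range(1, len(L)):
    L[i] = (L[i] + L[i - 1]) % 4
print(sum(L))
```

16

i=1: L[1] = (7+7)%4 = 2 → [7, 2, 0, 0, 0, 3, 7, 4]
i=2: L[2] = (0+2)%4 = 2 → [7, 2, 2, 0, 0, 3, 7, 4]
i=3: L[3] = (0+2)%4 = 2 → [7, 2, 2, 2, 0, 3, 7, 4]
i=4: L[4] = (0+2)%4 = 2 → [7, 2, 2, 2, 2, 3, 7, 4]
i=5: L[5] = (3+2)%4 = 1 → [7, 2, 2, 2, 2, 1, 7, 4]
i=6: L[6] = (7+1)%4 = 0 → [7, 2, 2, 2, 2, 1, 0, 4]
i=7: L[7] = (4+0)%4 = 0 → [7, 2, 2, 2, 2, 1, 0, 0]
sum = 16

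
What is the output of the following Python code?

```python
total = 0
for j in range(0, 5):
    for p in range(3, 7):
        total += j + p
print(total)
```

j=0,p=3: total = 0+3 = 3
j=0,p=4: total = 3+4 = 7
j=0,p=5: total = 7+5 = 12
j=0,p=6: total = 12+6 = 18
j=1,p=3: total = 18+4 = 22
j=1,p=4: total = 22+5 = 27
j=1,p=5: total = 27+6 = 33
j=1,p=6: total = 33+7 = 40
j=2,p=3: total = 40+5 = 45
j=2,p=4: total = 45+6 = 51
j=2,p=5: total = 51+7 = 58
j=2,p=6: total = 58+8 = 66
j=3,p=3: total = 66+6 = 72
j=3,p=4: total = 72+7 = 79
j=3,p=5: total = 79+8 = 87
j=3,p=6: total = 87+9 = 96
j=4,p=3: total = 96+7 = 103
j=4,p=4: total = 103+8 = 111
j=4,p=5: total = 111+9 = 120
j=4,p=6: total = 120+10 = 130

130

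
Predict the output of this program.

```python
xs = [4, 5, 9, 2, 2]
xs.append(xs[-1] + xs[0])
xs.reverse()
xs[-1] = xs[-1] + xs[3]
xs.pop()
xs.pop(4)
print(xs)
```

[6, 2, 2, 9]

append xs[-1]+xs[0] = 2+4 = 6 → [4, 5, 9, 2, 2, 6]
reverse → [6, 2, 2, 9, 5, 4]
xs[-1] = xs[-1]+xs[3] = 4+9 = 13 → [6, 2, 2, 9, 5, 13]
pop() removes 13 → [6, 2, 2, 9, 5]
pop(4) removes 5 → [6, 2, 2, 9]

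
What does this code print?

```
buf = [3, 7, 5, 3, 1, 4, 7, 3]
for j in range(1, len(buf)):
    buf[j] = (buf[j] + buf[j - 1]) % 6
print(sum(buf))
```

19

j=1: buf[1] = (7+3)%6 = 4 → [3, 4, 5, 3, 1, 4, 7, 3]
j=2: buf[2] = (5+4)%6 = 3 → [3, 4, 3, 3, 1, 4, 7, 3]
j=3: buf[3] = (3+3)%6 = 0 → [3, 4, 3, 0, 1, 4, 7, 3]
j=4: buf[4] = (1+0)%6 = 1 → [3, 4, 3, 0, 1, 4, 7, 3]
j=5: buf[5] = (4+1)%6 = 5 → [3, 4, 3, 0, 1, 5, 7, 3]
j=6: buf[6] = (7+5)%6 = 0 → [3, 4, 3, 0, 1, 5, 0, 3]
j=7: buf[7] = (3+0)%6 = 3 → [3, 4, 3, 0, 1, 5, 0, 3]
sum = 19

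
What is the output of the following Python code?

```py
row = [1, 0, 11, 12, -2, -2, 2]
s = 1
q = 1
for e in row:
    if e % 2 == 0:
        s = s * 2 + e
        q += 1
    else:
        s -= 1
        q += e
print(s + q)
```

88

e=1: not even, s = 1-1 = 0; q=2
e=0: even, s = 0*2+0 = 0; q=3
e=11: not even, s = 0-1 = -1; q=14
e=12: even, s = (-1)*2+12 = 10; q=15
e=-2: even, s = 10*2+(-2) = 18; q=16
e=-2: even, s = 18*2+(-2) = 34; q=17
e=2: even, s = 34*2+2 = 70; q=18
s+q = 70+18 = 88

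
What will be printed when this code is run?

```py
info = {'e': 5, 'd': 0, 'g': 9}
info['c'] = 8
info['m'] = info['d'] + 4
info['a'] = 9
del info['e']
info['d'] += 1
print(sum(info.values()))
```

31

info['c'] = 8 → {'e': 5, 'd': 0, 'g': 9, 'c': 8}
info['m'] = info['d']+4 = 4 → {'e': 5, 'd': 0, 'g': 9, 'c': 8, 'm': 4}
info['a'] = 9 → {'e': 5, 'd': 0, 'g': 9, 'c': 8, 'm': 4, 'a': 9}
del 'e' → {'d': 0, 'g': 9, 'c': 8, 'm': 4, 'a': 9}
info['d'] = 0+1 = 1 → {'d': 1, 'g': 9, 'c': 8, 'm': 4, 'a': 9}
sum of values = 31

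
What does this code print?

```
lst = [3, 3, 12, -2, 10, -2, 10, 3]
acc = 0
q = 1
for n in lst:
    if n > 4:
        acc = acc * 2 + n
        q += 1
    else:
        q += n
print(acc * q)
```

n=3: not >4; q=4
n=3: not >4; q=7
n=12: >4, acc = 0*2+12 = 12; q=8
n=-2: not >4; q=6
n=10: >4, acc = 12*2+10 = 34; q=7
n=-2: not >4; q=5
n=10: >4, acc = 34*2+10 = 78; q=6
n=3: not >4; q=9
acc*q = 78*9 = 702

702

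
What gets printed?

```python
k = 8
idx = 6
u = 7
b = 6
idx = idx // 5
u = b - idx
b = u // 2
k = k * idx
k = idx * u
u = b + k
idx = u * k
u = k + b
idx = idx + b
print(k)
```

5

idx = 6//5 = 1
u = 6-1 = 5
b = 5//2 = 2
k = 8*1 = 8
k = 1*5 = 5
u = 2+5 = 7
idx = 7*5 = 35
u = 5+2 = 7
idx = 35+2 = 37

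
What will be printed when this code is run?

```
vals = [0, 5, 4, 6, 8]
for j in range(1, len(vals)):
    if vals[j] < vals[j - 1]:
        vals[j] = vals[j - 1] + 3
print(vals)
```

[0, 5, 8, 11, 14]

j=1: 5>=0, unchanged → [0, 5, 4, 6, 8]
j=2: 4<5, vals[2] = 5+3 = 8 → [0, 5, 8, 6, 8]
j=3: 6<8, vals[3] = 8+3 = 11 → [0, 5, 8, 11, 8]
j=4: 8<11, vals[4] = 11+3 = 14 → [0, 5, 8, 11, 14]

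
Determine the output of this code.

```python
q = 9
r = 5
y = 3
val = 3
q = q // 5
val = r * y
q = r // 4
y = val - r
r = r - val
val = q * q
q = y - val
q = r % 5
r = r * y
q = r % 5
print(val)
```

1

q = 9//5 = 1
val = 5*3 = 15
q = 5//4 = 1
y = 15-5 = 10
r = 5-15 = -10
val = 1*1 = 1
q = 10-1 = 9
q = (-10)%5 = 0
r = (-10)*10 = -100
q = (-100)%5 = 0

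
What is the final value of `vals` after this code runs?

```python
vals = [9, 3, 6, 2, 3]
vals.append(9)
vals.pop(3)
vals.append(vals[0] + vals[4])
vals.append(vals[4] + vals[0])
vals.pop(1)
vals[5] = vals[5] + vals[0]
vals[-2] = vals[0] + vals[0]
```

append 9 → [9, 3, 6, 2, 3, 9]
pop(3) removes 2 → [9, 3, 6, 3, 9]
append vals[0]+vals[4] = 9+9 = 18 → [9, 3, 6, 3, 9, 18]
append vals[4]+vals[0] = 9+9 = 18 → [9, 3, 6, 3, 9, 18, 18]
pop(1) removes 3 → [9, 6, 3, 9, 18, 18]
vals[5] = vals[5]+vals[0] = 18+9 = 27 → [9, 6, 3, 9, 18, 27]
vals[-2] = vals[0]+vals[0] = 9+9 = 18 → [9, 6, 3, 9, 18, 27]

[9, 6, 3, 9, 18, 27]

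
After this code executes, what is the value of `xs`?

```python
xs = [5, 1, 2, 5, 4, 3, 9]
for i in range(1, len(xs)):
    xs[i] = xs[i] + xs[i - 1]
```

i=1: xs[1] = 1+5 = 6 → [5, 6, 2, 5, 4, 3, 9]
i=2: xs[2] = 2+6 = 8 → [5, 6, 8, 5, 4, 3, 9]
i=3: xs[3] = 5+8 = 13 → [5, 6, 8, 13, 4, 3, 9]
i=4: xs[4] = 4+13 = 17 → [5, 6, 8, 13, 17, 3, 9]
i=5: xs[5] = 3+17 = 20 → [5, 6, 8, 13, 17, 20, 9]
i=6: xs[6] = 9+20 = 29 → [5, 6, 8, 13, 17, 20, 29]

[5, 6, 8, 13, 17, 20, 29]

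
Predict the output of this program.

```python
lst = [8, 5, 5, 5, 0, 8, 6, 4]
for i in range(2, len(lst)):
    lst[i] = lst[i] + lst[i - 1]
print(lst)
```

[8, 5, 10, 15, 15, 23, 29, 33]

i=2: lst[2] = 5+5 = 10 → [8, 5, 10, 5, 0, 8, 6, 4]
i=3: lst[3] = 5+10 = 15 → [8, 5, 10, 15, 0, 8, 6, 4]
i=4: lst[4] = 0+15 = 15 → [8, 5, 10, 15, 15, 8, 6, 4]
i=5: lst[5] = 8+15 = 23 → [8, 5, 10, 15, 15, 23, 6, 4]
i=6: lst[6] = 6+23 = 29 → [8, 5, 10, 15, 15, 23, 29, 4]
i=7: lst[7] = 4+29 = 33 → [8, 5, 10, 15, 15, 23, 29, 33]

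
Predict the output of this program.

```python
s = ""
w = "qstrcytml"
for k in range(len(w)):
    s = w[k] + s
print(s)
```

lmtycrtsq

k=0: prepend 'q' → 'q'
k=1: prepend 's' → 'sq'
k=2: prepend 't' → 'tsq'
k=3: prepend 'r' → 'rtsq'
k=4: prepend 'c' → 'crtsq'
k=5: prepend 'y' → 'ycrtsq'
k=6: prepend 't' → 'tycrtsq'
k=7: prepend 'm' → 'mtycrtsq'
k=8: prepend 'l' → 'lmtycrtsq'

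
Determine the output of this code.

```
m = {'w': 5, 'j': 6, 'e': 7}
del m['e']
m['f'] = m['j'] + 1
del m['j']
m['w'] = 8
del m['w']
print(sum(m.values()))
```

7

del 'e' → {'w': 5, 'j': 6}
m['f'] = m['j']+1 = 7 → {'w': 5, 'j': 6, 'f': 7}
del 'j' → {'w': 5, 'f': 7}
m['w'] = 8 → {'w': 8, 'f': 7}
del 'w' → {'f': 7}
sum of values = 7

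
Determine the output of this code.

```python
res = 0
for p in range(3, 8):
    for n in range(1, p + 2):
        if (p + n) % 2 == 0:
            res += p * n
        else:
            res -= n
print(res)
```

202

p=3,n=1: even sum, res = 0+3 = 3
p=3,n=2: odd sum, res = 3-2 = 1
p=3,n=3: even sum, res = 1+9 = 10
p=3,n=4: odd sum, res = 10-4 = 6
p=4,n=1: odd sum, res = 6-1 = 5
p=4,n=2: even sum, res = 5+8 = 13
p=4,n=3: odd sum, res = 13-3 = 10
p=4,n=4: even sum, res = 10+16 = 26
p=4,n=5: odd sum, res = 26-5 = 21
p=5,n=1: even sum, res = 21+5 = 26
p=5,n=2: odd sum, res = 26-2 = 24
p=5,n=3: even sum, res = 24+15 = 39
p=5,n=4: odd sum, res = 39-4 = 35
p=5,n=5: even sum, res = 35+25 = 60
p=5,n=6: odd sum, res = 60-6 = 54
p=6,n=1: odd sum, res = 54-1 = 53
p=6,n=2: even sum, res = 53+12 = 65
p=6,n=3: odd sum, res = 65-3 = 62
p=6,n=4: even sum, res = 62+24 = 86
p=6,n=5: odd sum, res = 86-5 = 81
p=6,n=6: even sum, res = 81+36 = 117
p=6,n=7: odd sum, res = 117-7 = 110
p=7,n=1: even sum, res = 110+7 = 117
p=7,n=2: odd sum, res = 117-2 = 115
p=7,n=3: even sum, res = 115+21 = 136
p=7,n=4: odd sum, res = 136-4 = 132
p=7,n=5: even sum, res = 132+35 = 167
p=7,n=6: odd sum, res = 167-6 = 161
p=7,n=7: even sum, res = 161+49 = 210
p=7,n=8: odd sum, res = 210-8 = 202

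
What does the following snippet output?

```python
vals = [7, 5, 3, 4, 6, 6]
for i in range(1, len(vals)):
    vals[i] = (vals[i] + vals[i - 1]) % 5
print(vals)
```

i=1: vals[1] = (5+7)%5 = 2 → [7, 2, 3, 4, 6, 6]
i=2: vals[2] = (3+2)%5 = 0 → [7, 2, 0, 4, 6, 6]
i=3: vals[3] = (4+0)%5 = 4 → [7, 2, 0, 4, 6, 6]
i=4: vals[4] = (6+4)%5 = 0 → [7, 2, 0, 4, 0, 6]
i=5: vals[5] = (6+0)%5 = 1 → [7, 2, 0, 4, 0, 1]

[7, 2, 0, 4, 0, 1]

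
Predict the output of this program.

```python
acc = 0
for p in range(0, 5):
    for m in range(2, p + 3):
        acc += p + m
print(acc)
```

p=0,m=2: acc = 0+2 = 2
p=1,m=2: acc = 2+3 = 5
p=1,m=3: acc = 5+4 = 9
p=2,m=2: acc = 9+4 = 13
p=2,m=3: acc = 13+5 = 18
p=2,m=4: acc = 18+6 = 24
p=3,m=2: acc = 24+5 = 29
p=3,m=3: acc = 29+6 = 35
p=3,m=4: acc = 35+7 = 42
p=3,m=5: acc = 42+8 = 50
p=4,m=2: acc = 50+6 = 56
p=4,m=3: acc = 56+7 = 63
p=4,m=4: acc = 63+8 = 71
p=4,m=5: acc = 71+9 = 80
p=4,m=6: acc = 80+10 = 90

90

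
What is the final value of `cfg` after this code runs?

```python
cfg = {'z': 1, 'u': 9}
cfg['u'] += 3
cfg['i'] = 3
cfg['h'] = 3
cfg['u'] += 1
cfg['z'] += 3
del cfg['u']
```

{'z': 4, 'i': 3, 'h': 3}

cfg['u'] = 9+3 = 12 → {'z': 1, 'u': 12}
cfg['i'] = 3 → {'z': 1, 'u': 12, 'i': 3}
cfg['h'] = 3 → {'z': 1, 'u': 12, 'i': 3, 'h': 3}
cfg['u'] = 12+1 = 13 → {'z': 1, 'u': 13, 'i': 3, 'h': 3}
cfg['z'] = 1+3 = 4 → {'z': 4, 'u': 13, 'i': 3, 'h': 3}
del 'u' → {'z': 4, 'i': 3, 'h': 3}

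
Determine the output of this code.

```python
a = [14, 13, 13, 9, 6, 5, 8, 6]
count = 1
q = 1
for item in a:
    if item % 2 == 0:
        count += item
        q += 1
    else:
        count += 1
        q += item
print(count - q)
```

-6

item=14: even, count = 1+14 = 15; q=2
item=13: not even, count = 15+1 = 16; q=15
item=13: not even, count = 16+1 = 17; q=28
item=9: not even, count = 17+1 = 18; q=37
item=6: even, count = 18+6 = 24; q=38
item=5: not even, count = 24+1 = 25; q=43
item=8: even, count = 25+8 = 33; q=44
item=6: even, count = 33+6 = 39; q=45
count-q = 39-45 = -6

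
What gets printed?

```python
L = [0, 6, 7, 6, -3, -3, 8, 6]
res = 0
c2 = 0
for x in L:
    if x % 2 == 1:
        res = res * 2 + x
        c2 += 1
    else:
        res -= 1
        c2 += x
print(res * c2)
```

x=0: not odd, res = 0-1 = -1; c2=0
x=6: not odd, res = (-1)-1 = -2; c2=6
x=7: odd, res = (-2)*2+7 = 3; c2=7
x=6: not odd, res = 3-1 = 2; c2=13
x=-3: odd, res = 2*2+(-3) = 1; c2=14
x=-3: odd, res = 1*2+(-3) = -1; c2=15
x=8: not odd, res = (-1)-1 = -2; c2=23
x=6: not odd, res = (-2)-1 = -3; c2=29
res*c2 = (-3)*29 = -87

-87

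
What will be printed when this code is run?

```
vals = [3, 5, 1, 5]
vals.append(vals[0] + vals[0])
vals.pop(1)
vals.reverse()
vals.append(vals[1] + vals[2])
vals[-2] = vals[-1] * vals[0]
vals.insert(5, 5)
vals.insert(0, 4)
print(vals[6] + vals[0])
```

append vals[0]+vals[0] = 3+3 = 6 → [3, 5, 1, 5, 6]
pop(1) removes 5 → [3, 1, 5, 6]
reverse → [6, 5, 1, 3]
append vals[1]+vals[2] = 5+1 = 6 → [6, 5, 1, 3, 6]
vals[-2] = vals[-1]*vals[0] = 6*6 = 36 → [6, 5, 1, 36, 6]
insert 5 at 5 → [6, 5, 1, 36, 6, 5]
insert 4 at 0 → [4, 6, 5, 1, 36, 6, 5]
vals[6]+vals[0] = 5+4 = 9

9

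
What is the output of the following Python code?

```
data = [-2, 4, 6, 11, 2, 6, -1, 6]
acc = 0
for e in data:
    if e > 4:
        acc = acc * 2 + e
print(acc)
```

e=-2: not >4
e=4: not >4
e=6: >4, acc = 0*2+6 = 6
e=11: >4, acc = 6*2+11 = 23
e=2: not >4
e=6: >4, acc = 23*2+6 = 52
e=-1: not >4
e=6: >4, acc = 52*2+6 = 110

110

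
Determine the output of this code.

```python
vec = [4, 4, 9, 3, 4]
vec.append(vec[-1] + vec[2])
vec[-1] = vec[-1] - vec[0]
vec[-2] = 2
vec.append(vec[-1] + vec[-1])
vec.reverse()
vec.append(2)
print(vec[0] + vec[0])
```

36

append vec[-1]+vec[2] = 4+9 = 13 → [4, 4, 9, 3, 4, 13]
vec[-1] = vec[-1]-vec[0] = 13-4 = 9 → [4, 4, 9, 3, 4, 9]
vec[-2] = 2 → [4, 4, 9, 3, 2, 9]
append vec[-1]+vec[-1] = 9+9 = 18 → [4, 4, 9, 3, 2, 9, 18]
reverse → [18, 9, 2, 3, 9, 4, 4]
append 2 → [18, 9, 2, 3, 9, 4, 4, 2]
vec[0]+vec[0] = 18+18 = 36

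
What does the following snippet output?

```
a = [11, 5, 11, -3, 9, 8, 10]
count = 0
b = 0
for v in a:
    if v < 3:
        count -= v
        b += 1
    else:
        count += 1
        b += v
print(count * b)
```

495

v=11: not <3, count = 0+1 = 1; b=11
v=5: not <3, count = 1+1 = 2; b=16
v=11: not <3, count = 2+1 = 3; b=27
v=-3: <3, count = 3-(-3) = 6; b=28
v=9: not <3, count = 6+1 = 7; b=37
v=8: not <3, count = 7+1 = 8; b=45
v=10: not <3, count = 8+1 = 9; b=55
count*b = 9*55 = 495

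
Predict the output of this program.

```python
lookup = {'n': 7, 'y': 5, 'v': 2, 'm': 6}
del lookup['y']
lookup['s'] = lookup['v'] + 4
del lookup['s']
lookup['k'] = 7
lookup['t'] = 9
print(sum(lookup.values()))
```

31

del 'y' → {'n': 7, 'v': 2, 'm': 6}
lookup['s'] = lookup['v']+4 = 6 → {'n': 7, 'v': 2, 'm': 6, 's': 6}
del 's' → {'n': 7, 'v': 2, 'm': 6}
lookup['k'] = 7 → {'n': 7, 'v': 2, 'm': 6, 'k': 7}
lookup['t'] = 9 → {'n': 7, 'v': 2, 'm': 6, 'k': 7, 't': 9}
sum of values = 31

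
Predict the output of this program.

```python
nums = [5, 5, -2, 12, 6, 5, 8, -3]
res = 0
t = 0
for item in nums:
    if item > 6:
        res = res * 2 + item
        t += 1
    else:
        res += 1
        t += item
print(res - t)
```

item=5: not >6, res = 0+1 = 1; t=5
item=5: not >6, res = 1+1 = 2; t=10
item=-2: not >6, res = 2+1 = 3; t=8
item=12: >6, res = 3*2+12 = 18; t=9
item=6: not >6, res = 18+1 = 19; t=15
item=5: not >6, res = 19+1 = 20; t=20
item=8: >6, res = 20*2+8 = 48; t=21
item=-3: not >6, res = 48+1 = 49; t=18
res-t = 49-18 = 31

31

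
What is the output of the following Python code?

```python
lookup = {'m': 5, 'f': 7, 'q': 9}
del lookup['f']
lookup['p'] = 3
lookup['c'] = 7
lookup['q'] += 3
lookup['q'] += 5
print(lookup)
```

{'m': 5, 'q': 17, 'p': 3, 'c': 7}

del 'f' → {'m': 5, 'q': 9}
lookup['p'] = 3 → {'m': 5, 'q': 9, 'p': 3}
lookup['c'] = 7 → {'m': 5, 'q': 9, 'p': 3, 'c': 7}
lookup['q'] = 9+3 = 12 → {'m': 5, 'q': 12, 'p': 3, 'c': 7}
lookup['q'] = 12+5 = 17 → {'m': 5, 'q': 17, 'p': 3, 'c': 7}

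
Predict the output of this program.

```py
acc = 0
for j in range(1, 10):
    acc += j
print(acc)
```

j=1: acc = 0+1 = 1
j=2: acc = 1+2 = 3
j=3: acc = 3+3 = 6
j=4: acc = 6+4 = 10
j=5: acc = 10+5 = 15
j=6: acc = 15+6 = 21
j=7: acc = 21+7 = 28
j=8: acc = 28+8 = 36
j=9: acc = 36+9 = 45

45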